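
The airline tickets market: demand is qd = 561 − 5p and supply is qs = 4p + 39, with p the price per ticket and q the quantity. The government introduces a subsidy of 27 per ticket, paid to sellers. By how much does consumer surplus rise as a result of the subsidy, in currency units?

Before the subsidy: set 561 − 5p = 4p + 39 → p* = 58, q* = 271.
With a per-unit subsidy paid to sellers, each receives p + 27 per unit sold, so supply becomes qs = 4(p + 27) + 39.
Solving gives q = 331 with consumers paying 46 and sellers receiving 73 (the 27 wedge).
ΔCS is the trapezoid between Q = 331 and Q = 271 of height 12: ½ · (271 + 331) · 12 = 3612.

Consumer surplus rises by 3612.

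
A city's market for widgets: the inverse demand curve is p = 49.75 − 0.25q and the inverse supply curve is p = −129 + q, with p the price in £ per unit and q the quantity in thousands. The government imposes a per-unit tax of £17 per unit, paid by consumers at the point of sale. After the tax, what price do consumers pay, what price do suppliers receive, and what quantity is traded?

Inverting to q(p) form: qd = 199 − 4p; qs = p + 129.
Without the tax, 199 − 4p = p + 129 gives 5p = 70, so p* = £14 and q* = 143.
With the tax collected from consumers, demand (in seller-price terms) shifts: qd = 199 − 4(p + 17).
New equilibrium: consumers pay £17.4, suppliers receive £0.4, q = 129.4. (Wedge: pb − ps = 17.)

Consumers pay £17.4; suppliers receive £0.4; quantity = 129.4.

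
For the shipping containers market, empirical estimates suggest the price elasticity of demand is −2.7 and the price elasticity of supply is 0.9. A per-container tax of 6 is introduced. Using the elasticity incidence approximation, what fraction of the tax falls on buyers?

Buyers' share ≈ 0.25.

Incidence ratio: buyers' share ≈ εs / (εs + |εd|) = 0.9 / (0.9 + 2.7) = 0.25.
Supply is the less elastic side, so buyers bear the smaller share.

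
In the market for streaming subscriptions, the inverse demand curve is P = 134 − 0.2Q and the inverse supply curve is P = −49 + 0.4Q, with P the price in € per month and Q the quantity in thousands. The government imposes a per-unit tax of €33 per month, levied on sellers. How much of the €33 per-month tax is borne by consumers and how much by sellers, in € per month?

Rewrite in direct form: Qd = 670 − 5P and Qs = 2.5P + 122.5.
Without the tax, 670 − 5P = 2.5P + 122.5 gives 7.5P = 547.5, so P* = €73 and Q* = 305.
With the tax collected from sellers, supply shifts: Qs = 2.5(P − 33) + 122.5.
Solving gives Q = 250 with consumers paying €84 and sellers receiving €51 (the €33 wedge).
Burden on consumers: €11; on sellers: €22. (They sum to €33.)

Consumers bear €11 per month; sellers bear €22 per month.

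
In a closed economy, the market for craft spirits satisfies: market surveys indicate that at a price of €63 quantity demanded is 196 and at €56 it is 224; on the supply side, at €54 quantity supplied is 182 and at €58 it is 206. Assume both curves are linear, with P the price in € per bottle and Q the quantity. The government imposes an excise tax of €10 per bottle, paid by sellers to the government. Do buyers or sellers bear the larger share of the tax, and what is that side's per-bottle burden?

Demand slope: (224 − 196)/(56 − 63) = -4, so Qd = 448 − 4P.
Supply slope: (206 − 182)/(58 − 54) = 6, so Qs = 6P − 142.
Before the tax: set 448 − 4P = 6P − 142 → P* = €59, Q* = 212.
With the tax collected from sellers, supply shifts: Qs = 6(P − 10) − 142.
Solving gives Q = 188 with buyers paying €65 and sellers receiving €55 (the €10 wedge).
Per-bottle burden: buyers €6, sellers €4.
Buyers take the larger share because demand is less price-elastic here (demand slope 4 vs supply slope 6).

Buyers bear the larger share: €6 per bottle.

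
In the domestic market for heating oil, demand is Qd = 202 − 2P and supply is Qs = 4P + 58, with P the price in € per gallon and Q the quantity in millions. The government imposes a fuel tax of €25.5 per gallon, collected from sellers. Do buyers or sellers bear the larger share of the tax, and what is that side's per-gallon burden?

Buyers bear the larger share: €17 per gallon.

Without the tax, 202 − 2P = 4P + 58 gives 6P = 144, so P* = €24 and Q* = 154.
With the tax collected from sellers, supply shifts: Qs = 4(P − 25.5) + 58.
New equilibrium: buyers pay €41, sellers receive €15.5, Q = 120. (Wedge: Pb − Ps = 25.5.)
Per-gallon burden: buyers €17, sellers €8.5.
Buyers take the larger share because demand is less price-elastic here (demand slope 2 vs supply slope 4).
The less price-elastic side of the market bears the larger share of a per-unit tax.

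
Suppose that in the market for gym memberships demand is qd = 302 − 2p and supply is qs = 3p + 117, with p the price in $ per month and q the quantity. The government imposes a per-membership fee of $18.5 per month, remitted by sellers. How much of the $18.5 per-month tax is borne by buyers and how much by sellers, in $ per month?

Without the tax, 302 − 2p = 3p + 117 gives 5p = 185, so p* = $37 and q* = 228.
With the tax collected from sellers, supply shifts: qs = 3(p − 18.5) + 117.
Solving gives q = 205.8 with buyers paying $48.1 and sellers receiving $29.6 (the $18.5 wedge).
Burden on buyers: $11.1; on sellers: $7.4. (They sum to $18.5.)
The less price-elastic side of the market bears the larger share of a per-unit tax.

Buyers bear $11.1 per month; sellers bear $7.4 per month.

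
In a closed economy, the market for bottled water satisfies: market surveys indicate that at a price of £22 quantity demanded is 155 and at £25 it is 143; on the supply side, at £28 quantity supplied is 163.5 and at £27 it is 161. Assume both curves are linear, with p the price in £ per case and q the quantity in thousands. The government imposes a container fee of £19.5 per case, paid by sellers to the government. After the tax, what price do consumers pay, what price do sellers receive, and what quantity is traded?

Demand slope: (143 − 155)/(25 − 22) = -4, so qd = 243 − 4p.
Supply slope: (161 − 163.5)/(27 − 28) = 2.5, so qs = 2.5p + 93.5.
Without the tax, 243 − 4p = 2.5p + 93.5 gives 6.5p = 149.5, so p* = £23 and q* = 151.
With the tax collected from sellers, supply shifts: qs = 2.5(p − 19.5) + 93.5.
New equilibrium: consumers pay £30.5, sellers receive £11, q = 121. (Wedge: pb − ps = 19.5.)
The less price-elastic side of the market bears the larger share of a per-unit tax.

Consumers pay £30.5; sellers receive £11; quantity = 121.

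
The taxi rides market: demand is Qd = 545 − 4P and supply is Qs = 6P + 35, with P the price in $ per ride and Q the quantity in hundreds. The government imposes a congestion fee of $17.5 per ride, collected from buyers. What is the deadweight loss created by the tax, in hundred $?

Before the tax: set 545 − 4P = 6P + 35 → P* = $51, Q* = 341.
With the tax collected from buyers, demand (in seller-price terms) shifts: Qd = 545 − 4(P + 17.5).
Solving gives Q = 299 with buyers paying $61.5 and suppliers receiving $44 (the $17.5 wedge).
Quantity falls by |ΔQ| = |341 − 299| = 42.
DWL = ½ · t · |ΔQ| = ½ · 17.5 · 42 = $367.5.

Deadweight loss = $367.5 hundred.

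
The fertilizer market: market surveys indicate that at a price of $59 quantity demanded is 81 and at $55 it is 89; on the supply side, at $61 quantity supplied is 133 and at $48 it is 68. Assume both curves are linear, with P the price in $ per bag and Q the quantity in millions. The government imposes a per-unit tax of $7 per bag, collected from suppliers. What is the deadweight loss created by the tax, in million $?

Deadweight loss = $35 million.

Demand slope: (89 − 81)/(55 − 59) = -2, so Qd = 199 − 2P.
Supply slope: (68 − 133)/(48 − 61) = 5, so Qs = 5P − 172.
Without the tax, 199 − 2P = 5P − 172 gives 7P = 371, so P* = $53 and Q* = 93.
With the tax collected from suppliers, supply shifts: Qs = 5(P − 7) − 172.
Solving gives Q = 83 with consumers paying $58 and suppliers receiving $51 (the $7 wedge).
Quantity falls by |ΔQ| = |93 − 83| = 10.
DWL = ½ · t · |ΔQ| = ½ · 7 · 10 = $35.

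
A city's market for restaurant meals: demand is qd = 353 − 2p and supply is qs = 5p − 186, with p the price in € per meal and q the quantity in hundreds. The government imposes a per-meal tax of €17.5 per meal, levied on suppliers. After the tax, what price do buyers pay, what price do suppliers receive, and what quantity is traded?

Buyers pay €89.5; suppliers receive €72; quantity = 174.

Before the tax: set 353 − 2p = 5p − 186 → p* = €77, q* = 199.
With the tax collected from suppliers, supply shifts: qs = 5(p − 17.5) − 186.
New equilibrium: buyers pay €89.5, suppliers receive €72, q = 174. (Wedge: pb − ps = 17.5.)
The less price-elastic side of the market bears the larger share of a per-unit tax.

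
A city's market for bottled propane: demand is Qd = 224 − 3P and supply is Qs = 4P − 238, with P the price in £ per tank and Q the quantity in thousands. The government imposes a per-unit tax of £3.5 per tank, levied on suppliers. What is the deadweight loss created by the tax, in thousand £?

Deadweight loss = £10.5 thousand.

Without the tax, 224 − 3P = 4P − 238 gives 7P = 462, so P* = £66 and Q* = 26.
With the tax collected from suppliers, supply shifts: Qs = 4(P − 3.5) − 238.
New equilibrium: consumers pay £68, suppliers receive £64.5, Q = 20. (Wedge: Pb − Ps = 3.5.)
Quantity falls by |ΔQ| = |26 − 20| = 6.
DWL = ½ · t · |ΔQ| = ½ · 3.5 · 6 = £10.5.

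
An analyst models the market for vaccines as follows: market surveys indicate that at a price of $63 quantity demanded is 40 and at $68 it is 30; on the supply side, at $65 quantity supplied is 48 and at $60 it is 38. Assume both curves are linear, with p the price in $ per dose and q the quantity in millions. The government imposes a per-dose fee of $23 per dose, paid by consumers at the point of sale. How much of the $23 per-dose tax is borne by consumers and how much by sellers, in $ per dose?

Consumers bear $11.5 per dose; sellers bear $11.5 per dose.

Demand slope: (30 − 40)/(68 − 63) = -2, so qd = 166 − 2p.
Supply slope: (38 − 48)/(60 − 65) = 2, so qs = 2p − 82.
Without the tax, 166 − 2p = 2p − 82 gives 4p = 248, so p* = $62 and q* = 42.
With the tax collected from consumers, demand (in seller-price terms) shifts: qd = 166 − 2(p + 23).
New equilibrium: consumers pay $73.5, sellers receive $50.5, q = 19. (Wedge: pb − ps = 23.)
Burden on consumers: $11.5; on sellers: $11.5. (They sum to $23.)
The less price-elastic side of the market bears the larger share of a per-unit tax.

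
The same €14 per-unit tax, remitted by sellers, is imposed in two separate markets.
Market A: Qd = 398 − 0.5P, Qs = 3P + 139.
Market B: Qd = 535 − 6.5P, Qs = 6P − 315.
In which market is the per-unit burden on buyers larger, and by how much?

Market A: pre-tax P* = €74, Q* = 361; post-tax Q = 355; per-unit burden on buyers = €12.
Market B: pre-tax P* = €68, Q* = 93; post-tax Q = 49.32; per-unit burden on buyers = €6.72.
Difference: €12 vs €6.72 → market A is larger by €5.28.

Market A, by €5.28.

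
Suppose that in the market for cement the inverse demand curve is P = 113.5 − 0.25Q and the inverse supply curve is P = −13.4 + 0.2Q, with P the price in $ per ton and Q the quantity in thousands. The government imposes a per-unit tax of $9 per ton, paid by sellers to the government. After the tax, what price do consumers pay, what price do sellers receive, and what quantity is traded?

Inverting to Q(P) form: Qd = 454 − 4P; Qs = 5P + 67.
Before the tax: set 454 − 4P = 5P + 67 → P* = $43, Q* = 282.
With the tax collected from sellers, supply shifts: Qs = 5(P − 9) + 67.
New equilibrium: consumers pay $48, sellers receive $39, Q = 262. (Wedge: Pb − Ps = 9.)
The less price-elastic side of the market bears the larger share of a per-unit tax.

Consumers pay $48; sellers receive $39; quantity = 262.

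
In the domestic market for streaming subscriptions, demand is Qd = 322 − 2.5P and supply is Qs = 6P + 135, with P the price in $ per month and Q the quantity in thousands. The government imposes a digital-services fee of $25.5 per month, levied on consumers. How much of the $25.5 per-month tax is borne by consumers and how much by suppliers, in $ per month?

Before the tax: set 322 − 2.5P = 6P + 135 → P* = $22, Q* = 267.
With the tax collected from consumers, demand (in seller-price terms) shifts: Qd = 322 − 2.5(P + 25.5).
Solving gives Q = 222 with consumers paying $40 and suppliers receiving $14.5 (the $25.5 wedge).
Burden on consumers: $18; on suppliers: $7.5. (They sum to $25.5.)

Consumers bear $18 per month; suppliers bear $7.5 per month.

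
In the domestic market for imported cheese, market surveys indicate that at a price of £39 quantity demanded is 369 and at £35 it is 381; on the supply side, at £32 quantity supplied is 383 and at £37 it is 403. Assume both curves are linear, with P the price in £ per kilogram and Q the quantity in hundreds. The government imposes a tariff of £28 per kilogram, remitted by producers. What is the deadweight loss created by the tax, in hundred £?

Demand slope: (381 − 369)/(35 − 39) = -3, so Qd = 486 − 3P.
Supply slope: (403 − 383)/(37 − 32) = 4, so Qs = 4P + 255.
Without the tax, 486 − 3P = 4P + 255 gives 7P = 231, so P* = £33 and Q* = 387.
With the tax collected from producers, supply shifts: Qs = 4(P − 28) + 255.
Solving gives Q = 339 with consumers paying £49 and producers receiving £21 (the £28 wedge).
Quantity falls by |ΔQ| = |387 − 339| = 48.
DWL = ½ · t · |ΔQ| = ½ · 28 · 48 = £672.

Deadweight loss = £672 hundred.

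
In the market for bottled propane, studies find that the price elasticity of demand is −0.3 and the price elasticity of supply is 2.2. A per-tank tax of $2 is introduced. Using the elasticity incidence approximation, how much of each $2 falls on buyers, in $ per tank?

Buyers bear ≈ $1.76 per tank.

Incidence ratio: buyers' share ≈ εs / (εs + |εd|) = 2.2 / (2.2 + 0.3) = 0.88.
So buyers bear ≈ 0.88 × $2 = $1.76; suppliers bear $0.24.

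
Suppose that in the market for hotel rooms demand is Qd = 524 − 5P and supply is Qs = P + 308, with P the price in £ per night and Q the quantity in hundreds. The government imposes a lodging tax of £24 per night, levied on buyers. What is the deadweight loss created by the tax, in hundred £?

Before the tax: set 524 − 5P = P + 308 → P* = £36, Q* = 344.
With the tax collected from buyers, demand (in seller-price terms) shifts: Qd = 524 − 5(P + 24).
Solving gives Q = 324 with buyers paying £40 and suppliers receiving £16 (the £24 wedge).
Quantity falls by |ΔQ| = |344 − 324| = 20.
DWL = ½ · t · |ΔQ| = ½ · 24 · 20 = £240.

Deadweight loss = £240 hundred.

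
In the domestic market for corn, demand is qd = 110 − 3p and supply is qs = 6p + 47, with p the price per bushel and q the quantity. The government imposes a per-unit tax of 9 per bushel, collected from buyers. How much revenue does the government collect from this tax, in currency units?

Before the tax: set 110 − 3p = 6p + 47 → p* = 7, q* = 89.
With the tax collected from buyers, demand (in seller-price terms) shifts: qd = 110 − 3(p + 9).
Solving gives q = 71 with buyers paying 13 and sellers receiving 4 (the 9 wedge).
Revenue = t · Q = 9 · 71 = 639.

Tax revenue = 639.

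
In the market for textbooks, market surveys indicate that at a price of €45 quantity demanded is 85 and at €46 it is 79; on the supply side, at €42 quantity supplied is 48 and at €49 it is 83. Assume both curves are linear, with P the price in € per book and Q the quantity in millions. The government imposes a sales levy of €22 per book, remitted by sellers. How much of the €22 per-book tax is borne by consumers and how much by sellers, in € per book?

Consumers bear €10 per book; sellers bear €12 per book.

Demand slope: (79 − 85)/(46 − 45) = -6, so Qd = 355 − 6P.
Supply slope: (83 − 48)/(49 − 42) = 5, so Qs = 5P − 162.
Without the tax, 355 − 6P = 5P − 162 gives 11P = 517, so P* = €47 and Q* = 73.
With the tax collected from sellers, supply shifts: Qs = 5(P − 22) − 162.
New equilibrium: consumers pay €57, sellers receive €35, Q = 13. (Wedge: Pb − Ps = 22.)
Burden on consumers: €10; on sellers: €12. (They sum to €22.)
The less price-elastic side of the market bears the larger share of a per-unit tax.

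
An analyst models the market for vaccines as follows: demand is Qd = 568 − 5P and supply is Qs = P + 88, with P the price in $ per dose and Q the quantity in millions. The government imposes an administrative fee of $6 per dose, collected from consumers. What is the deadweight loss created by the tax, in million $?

Before the tax: set 568 − 5P = P + 88 → P* = $80, Q* = 168.
With the tax collected from consumers, demand (in seller-price terms) shifts: Qd = 568 − 5(P + 6).
New equilibrium: consumers pay $81, producers receive $75, Q = 163. (Wedge: Pb − Ps = 6.)
Quantity falls by |ΔQ| = |168 − 163| = 5.
DWL = ½ · t · |ΔQ| = ½ · 6 · 5 = $15.

Deadweight loss = $15 million.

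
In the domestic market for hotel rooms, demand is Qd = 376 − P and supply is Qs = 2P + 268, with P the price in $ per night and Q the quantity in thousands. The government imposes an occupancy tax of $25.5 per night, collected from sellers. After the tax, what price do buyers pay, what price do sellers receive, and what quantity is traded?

Buyers pay $53; sellers receive $27.5; quantity = 323.

Before the tax: set 376 − P = 2P + 268 → P* = $36, Q* = 340.
With the tax collected from sellers, supply shifts: Qs = 2(P − 25.5) + 268.
New equilibrium: buyers pay $53, sellers receive $27.5, Q = 323. (Wedge: Pb − Ps = 25.5.)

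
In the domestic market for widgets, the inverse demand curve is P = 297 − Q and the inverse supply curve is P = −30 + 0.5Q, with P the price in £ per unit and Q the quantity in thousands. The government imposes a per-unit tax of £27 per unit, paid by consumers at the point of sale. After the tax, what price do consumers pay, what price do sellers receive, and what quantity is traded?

Inverting to Q(P) form: Qd = 297 − P; Qs = 2P + 60.
Without the tax, 297 − P = 2P + 60 gives 3P = 237, so P* = £79 and Q* = 218.
With the tax collected from consumers, demand (in seller-price terms) shifts: Qd = 297 − (P + 27).
Solving gives Q = 200 with consumers paying £97 and sellers receiving £70 (the £27 wedge).
The less price-elastic side of the market bears the larger share of a per-unit tax.

Consumers pay £97; sellers receive £70; quantity = 200.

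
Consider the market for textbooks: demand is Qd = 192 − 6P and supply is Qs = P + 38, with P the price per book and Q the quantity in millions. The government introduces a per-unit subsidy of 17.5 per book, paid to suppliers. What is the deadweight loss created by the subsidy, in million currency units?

Deadweight loss = 131.25 million.

Without the subsidy, 192 − 6P = P + 38 gives 7P = 154, so P* = 22 and Q* = 60.
With a per-unit subsidy paid to suppliers, each receives P + 17.5 per unit sold, so supply becomes Qs = (P + 17.5) + 38.
Solving gives Q = 75 with consumers paying 19.5 and suppliers receiving 37 (the 17.5 wedge).
Quantity rises by |ΔQ| = |60 − 75| = 15.
DWL = ½ · t · |ΔQ| = ½ · 17.5 · 15 = 131.25.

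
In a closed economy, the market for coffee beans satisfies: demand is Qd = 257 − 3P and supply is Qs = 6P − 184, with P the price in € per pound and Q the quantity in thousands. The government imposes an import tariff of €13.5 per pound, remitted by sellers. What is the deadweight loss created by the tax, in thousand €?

Deadweight loss = €182.25 thousand.

Without the tax, 257 − 3P = 6P − 184 gives 9P = 441, so P* = €49 and Q* = 110.
With the tax collected from sellers, supply shifts: Qs = 6(P − 13.5) − 184.
New equilibrium: buyers pay €58, sellers receive €44.5, Q = 83. (Wedge: Pb − Ps = 13.5.)
Quantity falls by |ΔQ| = |110 − 83| = 27.
DWL = ½ · t · |ΔQ| = ½ · 13.5 · 27 = €182.25.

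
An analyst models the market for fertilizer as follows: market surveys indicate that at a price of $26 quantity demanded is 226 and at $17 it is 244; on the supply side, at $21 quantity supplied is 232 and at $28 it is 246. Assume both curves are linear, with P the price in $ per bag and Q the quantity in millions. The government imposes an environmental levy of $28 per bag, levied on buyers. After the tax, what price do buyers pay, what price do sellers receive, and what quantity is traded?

Buyers pay $36; sellers receive $8; quantity = 206.

Demand slope: (244 − 226)/(17 − 26) = -2, so Qd = 278 − 2P.
Supply slope: (246 − 232)/(28 − 21) = 2, so Qs = 2P + 190.
Before the tax: set 278 − 2P = 2P + 190 → P* = $22, Q* = 234.
With the tax collected from buyers, demand (in seller-price terms) shifts: Qd = 278 − 2(P + 28).
New equilibrium: buyers pay $36, sellers receive $8, Q = 206. (Wedge: Pb − Ps = 28.)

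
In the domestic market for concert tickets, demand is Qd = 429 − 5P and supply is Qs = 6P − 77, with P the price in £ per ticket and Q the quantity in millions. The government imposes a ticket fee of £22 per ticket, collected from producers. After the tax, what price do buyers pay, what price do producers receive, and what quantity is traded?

Without the tax, 429 − 5P = 6P − 77 gives 11P = 506, so P* = £46 and Q* = 199.
With the tax collected from producers, supply shifts: Qs = 6(P − 22) − 77.
Solving gives Q = 139 with buyers paying £58 and producers receiving £36 (the £22 wedge).
The less price-elastic side of the market bears the larger share of a per-unit tax.

Buyers pay £58; producers receive £36; quantity = 139.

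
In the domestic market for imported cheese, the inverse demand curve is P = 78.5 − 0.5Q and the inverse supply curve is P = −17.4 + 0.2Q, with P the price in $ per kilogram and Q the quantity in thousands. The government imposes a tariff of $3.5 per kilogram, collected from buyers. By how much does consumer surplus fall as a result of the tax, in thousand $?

Consumer surplus falls by $336.25 thousand.

Inverting to Q(P) form: Qd = 157 − 2P; Qs = 5P + 87.
Before the tax: set 157 − 2P = 5P + 87 → P* = $10, Q* = 137.
With the tax collected from buyers, demand (in seller-price terms) shifts: Qd = 157 − 2(P + 3.5).
Solving gives Q = 132 with buyers paying $12.5 and suppliers receiving $9 (the $3.5 wedge).
ΔCS is the trapezoid between Q = 132 and Q = 137 of height $2.5: ½ · (137 + 132) · 2.5 = $336.25.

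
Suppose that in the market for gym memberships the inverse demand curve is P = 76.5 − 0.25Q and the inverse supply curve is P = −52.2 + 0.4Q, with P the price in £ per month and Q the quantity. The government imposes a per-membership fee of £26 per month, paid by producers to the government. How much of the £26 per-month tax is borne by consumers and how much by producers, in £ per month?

Rewrite in direct form: Qd = 306 − 4P and Qs = 2.5P + 130.5.
Before the tax: set 306 − 4P = 2.5P + 130.5 → P* = £27, Q* = 198.
With the tax collected from producers, supply shifts: Qs = 2.5(P − 26) + 130.5.
New equilibrium: consumers pay £37, producers receive £11, Q = 158. (Wedge: Pb − Ps = 26.)
Burden on consumers: £10; on producers: £16. (They sum to £26.)
The less price-elastic side of the market bears the larger share of a per-unit tax.

Consumers bear £10 per month; producers bear £16 per month.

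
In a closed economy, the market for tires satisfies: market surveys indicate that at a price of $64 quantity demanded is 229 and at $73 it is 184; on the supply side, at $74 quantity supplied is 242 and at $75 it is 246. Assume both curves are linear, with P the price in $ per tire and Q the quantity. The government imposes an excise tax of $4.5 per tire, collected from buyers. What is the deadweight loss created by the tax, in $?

Demand slope: (184 − 229)/(73 − 64) = -5, so Qd = 549 − 5P.
Supply slope: (246 − 242)/(75 − 74) = 4, so Qs = 4P − 54.
Before the tax: set 549 − 5P = 4P − 54 → P* = $67, Q* = 214.
With the tax collected from buyers, demand (in seller-price terms) shifts: Qd = 549 − 5(P + 4.5).
New equilibrium: buyers pay $69, producers receive $64.5, Q = 204. (Wedge: Pb − Ps = 4.5.)
Quantity falls by |ΔQ| = |214 − 204| = 10.
DWL = ½ · t · |ΔQ| = ½ · 4.5 · 10 = $22.5.

Deadweight loss = $22.5.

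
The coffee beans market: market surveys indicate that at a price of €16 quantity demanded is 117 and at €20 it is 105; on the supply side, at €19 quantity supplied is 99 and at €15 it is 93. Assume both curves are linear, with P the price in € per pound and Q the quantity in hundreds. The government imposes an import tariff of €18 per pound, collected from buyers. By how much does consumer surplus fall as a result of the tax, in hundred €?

Demand slope: (105 − 117)/(20 − 16) = -3, so Qd = 165 − 3P.
Supply slope: (93 − 99)/(15 − 19) = 1.5, so Qs = 1.5P + 70.5.
Before the tax: set 165 − 3P = 1.5P + 70.5 → P* = €21, Q* = 102.
With the tax collected from buyers, demand (in seller-price terms) shifts: Qd = 165 − 3(P + 18).
Solving gives Q = 84 with buyers paying €27 and sellers receiving €9 (the €18 wedge).
ΔCS is the trapezoid between Q = 84 and Q = 102 of height €6: ½ · (102 + 84) · 6 = €558.

Consumer surplus falls by €558 hundred.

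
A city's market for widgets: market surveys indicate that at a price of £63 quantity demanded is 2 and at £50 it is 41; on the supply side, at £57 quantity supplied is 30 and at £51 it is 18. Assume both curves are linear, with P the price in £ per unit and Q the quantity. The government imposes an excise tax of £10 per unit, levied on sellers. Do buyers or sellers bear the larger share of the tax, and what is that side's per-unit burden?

Demand slope: (41 − 2)/(50 − 63) = -3, so Qd = 191 − 3P.
Supply slope: (18 − 30)/(51 − 57) = 2, so Qs = 2P − 84.
Before the tax: set 191 − 3P = 2P − 84 → P* = £55, Q* = 26.
With the tax collected from sellers, supply shifts: Qs = 2(P − 10) − 84.
Solving gives Q = 14 with buyers paying £59 and sellers receiving £49 (the £10 wedge).
Per-unit burden: buyers £4, sellers £6.
Sellers take the larger share because supply is less price-elastic here (demand slope 3 vs supply slope 2).
The less price-elastic side of the market bears the larger share of a per-unit tax.

Sellers bear the larger share: £6 per unit.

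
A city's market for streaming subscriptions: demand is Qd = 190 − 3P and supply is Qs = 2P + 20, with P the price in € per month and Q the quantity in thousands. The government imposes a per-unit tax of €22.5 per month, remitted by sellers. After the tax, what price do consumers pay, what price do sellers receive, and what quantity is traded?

Without the tax, 190 − 3P = 2P + 20 gives 5P = 170, so P* = €34 and Q* = 88.
With the tax collected from sellers, supply shifts: Qs = 2(P − 22.5) + 20.
New equilibrium: consumers pay €43, sellers receive €20.5, Q = 61. (Wedge: Pb − Ps = 22.5.)
The less price-elastic side of the market bears the larger share of a per-unit tax.

Consumers pay €43; sellers receive €20.5; quantity = 61.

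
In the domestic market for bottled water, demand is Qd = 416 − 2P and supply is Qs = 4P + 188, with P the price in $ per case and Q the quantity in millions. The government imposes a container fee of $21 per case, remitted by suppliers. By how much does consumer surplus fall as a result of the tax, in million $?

Before the tax: set 416 − 2P = 4P + 188 → P* = $38, Q* = 340.
With the tax collected from suppliers, supply shifts: Qs = 4(P − 21) + 188.
Solving gives Q = 312 with consumers paying $52 and suppliers receiving $31 (the $21 wedge).
ΔCS is the trapezoid between Q = 312 and Q = 340 of height $14: ½ · (340 + 312) · 14 = $4564.

Consumer surplus falls by $4564 million.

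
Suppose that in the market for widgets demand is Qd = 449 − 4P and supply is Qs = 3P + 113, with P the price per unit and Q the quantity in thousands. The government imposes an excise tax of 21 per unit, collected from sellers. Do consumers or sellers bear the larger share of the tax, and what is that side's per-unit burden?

Before the tax: set 449 − 4P = 3P + 113 → P* = 48, Q* = 257.
With the tax collected from sellers, supply shifts: Qs = 3(P − 21) + 113.
Solving gives Q = 221 with consumers paying 57 and sellers receiving 36 (the 21 wedge).
Per-unit burden: consumers 9, sellers 12.
Sellers take the larger share because supply is less price-elastic here (demand slope 4 vs supply slope 3).

Sellers bear the larger share: 12 per unit.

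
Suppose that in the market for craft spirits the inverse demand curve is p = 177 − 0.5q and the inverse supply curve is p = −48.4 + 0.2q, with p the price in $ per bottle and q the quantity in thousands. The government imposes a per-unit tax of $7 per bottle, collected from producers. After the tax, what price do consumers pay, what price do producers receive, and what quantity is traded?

Rewrite in direct form: qd = 354 − 2p and qs = 5p + 242.
Before the tax: set 354 − 2p = 5p + 242 → p* = $16, q* = 322.
With the tax collected from producers, supply shifts: qs = 5(p − 7) + 242.
New equilibrium: consumers pay $21, producers receive $14, q = 312. (Wedge: pb − ps = 7.)

Consumers pay $21; producers receive $14; quantity = 312.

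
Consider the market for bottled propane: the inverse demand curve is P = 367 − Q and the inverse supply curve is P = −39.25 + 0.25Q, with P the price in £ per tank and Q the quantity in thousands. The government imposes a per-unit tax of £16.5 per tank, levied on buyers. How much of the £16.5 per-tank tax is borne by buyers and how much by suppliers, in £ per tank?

Inverting to Q(P) form: Qd = 367 − P; Qs = 4P + 157.
Without the tax, 367 − P = 4P + 157 gives 5P = 210, so P* = £42 and Q* = 325.
With the tax collected from buyers, demand (in seller-price terms) shifts: Qd = 367 − (P + 16.5).
New equilibrium: buyers pay £55.2, suppliers receive £38.7, Q = 311.8. (Wedge: Pb − Ps = 16.5.)
Burden on buyers: £13.2; on suppliers: £3.3. (They sum to £16.5.)
The less price-elastic side of the market bears the larger share of a per-unit tax.

Buyers bear £13.2 per tank; suppliers bear £3.3 per tank.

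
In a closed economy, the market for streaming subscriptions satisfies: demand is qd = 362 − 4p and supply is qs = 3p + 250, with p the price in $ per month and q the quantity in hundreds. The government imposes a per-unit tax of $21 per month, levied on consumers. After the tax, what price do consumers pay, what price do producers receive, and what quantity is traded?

Consumers pay $25; producers receive $4; quantity = 262.

Without the tax, 362 − 4p = 3p + 250 gives 7p = 112, so p* = $16 and q* = 298.
With the tax collected from consumers, demand (in seller-price terms) shifts: qd = 362 − 4(p + 21).
Solving gives q = 262 with consumers paying $25 and producers receiving $4 (the $21 wedge).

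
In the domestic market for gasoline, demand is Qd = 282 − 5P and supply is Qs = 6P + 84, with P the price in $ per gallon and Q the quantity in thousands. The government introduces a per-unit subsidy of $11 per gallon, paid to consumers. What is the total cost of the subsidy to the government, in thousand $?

Without the subsidy, 282 − 5P = 6P + 84 gives 11P = 198, so P* = $18 and Q* = 192.
With a per-unit subsidy paid to consumers, each effectively pays P − 11, so demand becomes Qd = 282 − 5(P − 11).
New equilibrium: consumers pay $12, sellers receive $23, Q = 222. (Wedge: Pb − Ps = −11.)
Outlay = t · Q = 11 · 222 = $2442.

Government outlay = $2442 thousand.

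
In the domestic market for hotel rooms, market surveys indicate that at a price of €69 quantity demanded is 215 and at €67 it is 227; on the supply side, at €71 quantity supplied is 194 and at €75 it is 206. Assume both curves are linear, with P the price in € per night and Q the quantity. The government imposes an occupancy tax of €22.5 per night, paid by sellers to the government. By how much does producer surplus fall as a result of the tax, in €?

Demand slope: (227 − 215)/(67 − 69) = -6, so Qd = 629 − 6P.
Supply slope: (206 − 194)/(75 − 71) = 3, so Qs = 3P − 19.
Without the tax, 629 − 6P = 3P − 19 gives 9P = 648, so P* = €72 and Q* = 197.
With the tax collected from sellers, supply shifts: Qs = 3(P − 22.5) − 19.
New equilibrium: consumers pay €79.5, sellers receive €57, Q = 152. (Wedge: Pb − Ps = 22.5.)
ΔPS is the trapezoid between Q = 152 and Q = 197 of height €15: ½ · (197 + 152) · 15 = €2617.5.

Producer surplus falls by €2617.5.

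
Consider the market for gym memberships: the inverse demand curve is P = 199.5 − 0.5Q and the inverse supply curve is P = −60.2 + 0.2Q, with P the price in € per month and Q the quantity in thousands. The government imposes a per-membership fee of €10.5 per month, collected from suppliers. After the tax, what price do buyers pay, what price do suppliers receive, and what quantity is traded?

Inverting to Q(P) form: Qd = 399 − 2P; Qs = 5P + 301.
Before the tax: set 399 − 2P = 5P + 301 → P* = €14, Q* = 371.
With the tax collected from suppliers, supply shifts: Qs = 5(P − 10.5) + 301.
Solving gives Q = 356 with buyers paying €21.5 and suppliers receiving €11 (the €10.5 wedge).
The less price-elastic side of the market bears the larger share of a per-unit tax.

Buyers pay €21.5; suppliers receive €11; quantity = 356.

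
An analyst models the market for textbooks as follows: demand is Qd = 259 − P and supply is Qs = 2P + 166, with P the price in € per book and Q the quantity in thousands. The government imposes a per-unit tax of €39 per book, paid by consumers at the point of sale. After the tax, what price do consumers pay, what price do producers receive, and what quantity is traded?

Before the tax: set 259 − P = 2P + 166 → P* = €31, Q* = 228.
With the tax collected from consumers, demand (in seller-price terms) shifts: Qd = 259 − (P + 39).
Solving gives Q = 202 with consumers paying €57 and producers receiving €18 (the €39 wedge).
The less price-elastic side of the market bears the larger share of a per-unit tax.

Consumers pay €57; producers receive €18; quantity = 202.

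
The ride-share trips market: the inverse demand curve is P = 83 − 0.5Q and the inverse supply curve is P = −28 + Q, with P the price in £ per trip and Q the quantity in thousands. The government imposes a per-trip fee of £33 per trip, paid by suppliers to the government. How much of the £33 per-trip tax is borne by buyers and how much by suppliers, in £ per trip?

Inverting to Q(P) form: Qd = 166 − 2P; Qs = P + 28.
Before the tax: set 166 − 2P = P + 28 → P* = £46, Q* = 74.
With the tax collected from suppliers, supply shifts: Qs = (P − 33) + 28.
Solving gives Q = 52 with buyers paying £57 and suppliers receiving £24 (the £33 wedge).
Burden on buyers: £11; on suppliers: £22. (They sum to £33.)
The less price-elastic side of the market bears the larger share of a per-unit tax.

Buyers bear £11 per trip; suppliers bear £22 per trip.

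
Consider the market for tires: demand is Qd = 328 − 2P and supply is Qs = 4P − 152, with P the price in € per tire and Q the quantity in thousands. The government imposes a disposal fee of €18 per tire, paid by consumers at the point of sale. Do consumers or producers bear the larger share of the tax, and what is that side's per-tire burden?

Without the tax, 328 − 2P = 4P − 152 gives 6P = 480, so P* = €80 and Q* = 168.
With the tax collected from consumers, demand (in seller-price terms) shifts: Qd = 328 − 2(P + 18).
New equilibrium: consumers pay €92, producers receive €74, Q = 144. (Wedge: Pb − Ps = 18.)
Per-tire burden: consumers €12, producers €6.
Consumers take the larger share because demand is less price-elastic here (demand slope 2 vs supply slope 4).

Consumers bear the larger share: €12 per tire.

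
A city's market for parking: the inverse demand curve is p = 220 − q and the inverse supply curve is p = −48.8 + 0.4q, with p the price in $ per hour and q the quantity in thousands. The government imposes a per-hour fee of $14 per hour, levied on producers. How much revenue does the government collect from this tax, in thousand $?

Rewrite in direct form: qd = 220 − p and qs = 2.5p + 122.
Without the tax, 220 − p = 2.5p + 122 gives 3.5p = 98, so p* = $28 and q* = 192.
With the tax collected from producers, supply shifts: qs = 2.5(p − 14) + 122.
Solving gives q = 182 with consumers paying $38 and producers receiving $24 (the $14 wedge).
Revenue = t · Q = 14 · 182 = $2548.

Tax revenue = $2548 thousand.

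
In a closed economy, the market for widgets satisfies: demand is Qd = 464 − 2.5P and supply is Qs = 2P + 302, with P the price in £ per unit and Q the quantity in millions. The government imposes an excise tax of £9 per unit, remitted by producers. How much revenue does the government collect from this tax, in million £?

Tax revenue = £3276 million.

Before the tax: set 464 − 2.5P = 2P + 302 → P* = £36, Q* = 374.
With the tax collected from producers, supply shifts: Qs = 2(P − 9) + 302.
Solving gives Q = 364 with buyers paying £40 and producers receiving £31 (the £9 wedge).
Revenue = t · Q = 9 · 364 = £3276.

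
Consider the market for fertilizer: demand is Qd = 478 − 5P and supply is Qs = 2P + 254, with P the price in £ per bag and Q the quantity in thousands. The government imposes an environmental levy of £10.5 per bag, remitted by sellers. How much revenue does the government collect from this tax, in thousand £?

Before the tax: set 478 − 5P = 2P + 254 → P* = £32, Q* = 318.
With the tax collected from sellers, supply shifts: Qs = 2(P − 10.5) + 254.
New equilibrium: consumers pay £35, sellers receive £24.5, Q = 303. (Wedge: Pb − Ps = 10.5.)
Revenue = t · Q = 10.5 · 303 = £3181.5.

Tax revenue = £3181.5 thousand.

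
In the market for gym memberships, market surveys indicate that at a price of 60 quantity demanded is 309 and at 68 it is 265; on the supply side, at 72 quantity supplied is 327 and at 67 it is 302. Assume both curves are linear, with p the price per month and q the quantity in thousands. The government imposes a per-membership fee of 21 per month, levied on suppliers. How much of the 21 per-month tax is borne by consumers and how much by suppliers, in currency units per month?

Consumers bear 10 per month; suppliers bear 11 per month.

Demand slope: (265 − 309)/(68 − 60) = -5.5, so qd = 639 − 5.5p.
Supply slope: (302 − 327)/(67 − 72) = 5, so qs = 5p − 33.
Without the tax, 639 − 5.5p = 5p − 33 gives 10.5p = 672, so p* = 64 and q* = 287.
With the tax collected from suppliers, supply shifts: qs = 5(p − 21) − 33.
Solving gives q = 232 with consumers paying 74 and suppliers receiving 53 (the 21 wedge).
Burden on consumers: 10; on suppliers: 11. (They sum to 21.)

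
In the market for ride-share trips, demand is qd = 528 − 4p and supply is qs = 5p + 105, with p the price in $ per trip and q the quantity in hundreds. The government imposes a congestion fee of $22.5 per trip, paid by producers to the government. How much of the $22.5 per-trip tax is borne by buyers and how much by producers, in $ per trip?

Before the tax: set 528 − 4p = 5p + 105 → p* = $47, q* = 340.
With the tax collected from producers, supply shifts: qs = 5(p − 22.5) + 105.
Solving gives q = 290 with buyers paying $59.5 and producers receiving $37 (the $22.5 wedge).
Burden on buyers: $12.5; on producers: $10. (They sum to $22.5.)
The less price-elastic side of the market bears the larger share of a per-unit tax.

Buyers bear $12.5 per trip; producers bear $10 per trip.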